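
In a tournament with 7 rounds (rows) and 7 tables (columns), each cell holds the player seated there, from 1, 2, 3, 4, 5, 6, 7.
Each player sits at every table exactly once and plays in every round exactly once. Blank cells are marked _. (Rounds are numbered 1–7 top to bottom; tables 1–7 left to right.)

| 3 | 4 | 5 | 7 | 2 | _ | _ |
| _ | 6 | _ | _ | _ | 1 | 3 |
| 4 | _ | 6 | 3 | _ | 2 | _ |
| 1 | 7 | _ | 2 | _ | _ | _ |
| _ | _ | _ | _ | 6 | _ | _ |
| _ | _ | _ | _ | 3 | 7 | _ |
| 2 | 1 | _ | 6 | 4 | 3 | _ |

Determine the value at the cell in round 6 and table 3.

1

Round 1, table 6: round 1 has {2, 3, 4, 5, 7} and table 6 has {1, 2, 3, 7}, leaving only 6.
Round 1, table 7: round 1 has {2, 3, 4, 5, 6, 7} and table 7 has {3}, leaving only 1.
Round 3, table 2: round 3 has {2, 3, 4, 6} and table 2 has {1, 4, 6, 7}, leaving only 5.
Round 3, table 7: round 3 has {2, 3, 4, 5, 6} and table 7 has {1, 3}, leaving only 7.
Round 3, table 5: round 3 has {2, 3, 4, 5, 6, 7} and table 5 has {2, 3, 4, 6}, leaving only 1.
Round 4, table 5: round 4 has {1, 2, 7} and table 5 has {1, 2, 3, 4, 6}, leaving only 5.
Round 2, table 5: round 2 has {1, 3, 6} and table 5 has {1, 2, 3, 4, 5, 6}, leaving only 7.
Round 2, table 1: round 2 has {1, 3, 6, 7} and table 1 has {1, 2, 3, 4}, leaving only 5.
Round 2, table 4: round 2 has {1, 3, 5, 6, 7} and table 4 has {2, 3, 6, 7}, leaving only 4.
Round 2, table 3: round 2 has {1, 3, 4, 5, 6, 7} and table 3 has {5, 6}, leaving only 2.
Round 4, table 6: round 4 has {1, 2, 5, 7} and table 6 has {1, 2, 3, 6, 7}, leaving only 4.
Round 4, table 3: round 4 has {1, 2, 4, 5, 7} and table 3 has {2, 5, 6}, leaving only 3.
Round 4, table 7: round 4 has {1, 2, 3, 4, 5, 7} and table 7 has {1, 3, 7}, leaving only 6.
Round 5, table 1: round 5 has {6} and table 1 has {1, 2, 3, 4, 5}, leaving only 7.
Round 5, table 6: round 5 has {6, 7} and table 6 has {1, 2, 3, 4, 6, 7}, leaving only 5.
Round 5, table 4: round 5 has {5, 6, 7} and table 4 has {2, 3, 4, 6, 7}, leaving only 1.
Round 5, table 3: round 5 has {1, 5, 6, 7} and table 3 has {2, 3, 5, 6}, leaving only 4.
Round 6 already has {3, 7} and table 3 already has {2, 3, 4, 5, 6}, so round 6, table 3 must be 1.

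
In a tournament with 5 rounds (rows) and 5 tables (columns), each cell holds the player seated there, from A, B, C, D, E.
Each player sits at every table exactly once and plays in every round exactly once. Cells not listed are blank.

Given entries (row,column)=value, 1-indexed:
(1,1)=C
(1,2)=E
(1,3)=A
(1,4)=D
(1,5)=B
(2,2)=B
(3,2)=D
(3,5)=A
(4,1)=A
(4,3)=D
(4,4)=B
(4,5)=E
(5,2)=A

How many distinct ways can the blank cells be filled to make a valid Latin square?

Round 2, table 1: eliminating its round and table leaves {D, E}.
Round 2, table 3: eliminating its round and table leaves {C, E}.
Round 2, table 4: eliminating its round and table leaves {A, C, E}.
Round 2, table 5: eliminating its round and table leaves {C, D}.
Round 3, table 1: eliminating its round and table leaves {B, E}.
Round 3, table 3: eliminating its round and table leaves {B, C, E}.
Round 3, table 4: eliminating its round and table leaves {C, E}.
Round 4, table 2: eliminating its round and table leaves {C}.
Round 5, table 1: eliminating its round and table leaves {B, D, E}.
Round 5, table 3: eliminating its round and table leaves {B, C, E}.
Round 5, table 4: eliminating its round and table leaves {C, E}.
Round 5, table 5: eliminating its round and table leaves {C, D}.
Enumerating the assignments across these blanks that avoid any round or table repeat gives 3 completions.

3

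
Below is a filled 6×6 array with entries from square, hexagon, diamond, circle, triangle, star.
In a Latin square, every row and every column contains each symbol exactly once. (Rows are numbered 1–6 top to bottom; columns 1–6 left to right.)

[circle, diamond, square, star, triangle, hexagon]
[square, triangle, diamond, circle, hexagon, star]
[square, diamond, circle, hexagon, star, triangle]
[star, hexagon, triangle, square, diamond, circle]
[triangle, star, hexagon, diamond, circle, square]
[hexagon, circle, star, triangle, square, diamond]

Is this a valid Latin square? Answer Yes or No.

Every row is a permutation, but column 1 contains square twice (at rows 2 and 3).

No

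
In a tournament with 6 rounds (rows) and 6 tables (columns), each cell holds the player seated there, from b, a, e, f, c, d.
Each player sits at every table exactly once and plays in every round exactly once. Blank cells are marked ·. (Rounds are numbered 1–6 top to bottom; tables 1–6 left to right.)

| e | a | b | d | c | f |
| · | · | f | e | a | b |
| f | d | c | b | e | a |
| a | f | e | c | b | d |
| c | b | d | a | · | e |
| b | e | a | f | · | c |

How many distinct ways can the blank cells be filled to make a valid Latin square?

Round 2, table 1: eliminating its round and table leaves {d}.
Round 2, table 2: eliminating its round and table leaves {c}.
Round 5, table 5: eliminating its round and table leaves {f}.
Round 6, table 5: eliminating its round and table leaves {d}.
Only one assignment across all blanks avoids any round or table repeat, giving 1 completion.

1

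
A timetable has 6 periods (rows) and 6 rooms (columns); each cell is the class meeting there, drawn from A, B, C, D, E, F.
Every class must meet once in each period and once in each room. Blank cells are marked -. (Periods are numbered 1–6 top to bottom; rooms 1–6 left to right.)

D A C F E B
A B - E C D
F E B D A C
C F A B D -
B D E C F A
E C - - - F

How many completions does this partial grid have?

Period 2, room 3: eliminating its period and room leaves {F}.
Period 4, room 6: eliminating its period and room leaves {E}.
Period 6, room 3: eliminating its period and room leaves {D}.
Period 6, room 4: eliminating its period and room leaves {A}.
Period 6, room 5: eliminating its period and room leaves {B}.
Only one assignment across all blanks avoids any period or room repeat, giving 1 completion.

1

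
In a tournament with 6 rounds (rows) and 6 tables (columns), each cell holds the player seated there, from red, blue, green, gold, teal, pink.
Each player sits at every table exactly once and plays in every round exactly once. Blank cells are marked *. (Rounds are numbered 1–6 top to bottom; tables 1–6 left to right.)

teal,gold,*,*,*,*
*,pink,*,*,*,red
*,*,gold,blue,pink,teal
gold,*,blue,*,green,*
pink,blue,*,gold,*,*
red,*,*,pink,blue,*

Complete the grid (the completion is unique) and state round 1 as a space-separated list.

Round 1, table 5: round 1 has {gold, teal} and table 5 has {blue, green, pink}, leaving only red.
Round 1, table 4: round 1 has {red, gold, teal} and table 4 has {blue, gold, pink}, leaving only green.
Round 1, table 3: round 1 has {red, green, gold, teal} and table 3 has {blue, gold}, leaving only pink.
Round 1, table 6: round 1 has {red, green, gold, teal, pink} and table 6 has {red, teal}, leaving only blue.
So round 1 reads: teal gold pink green red blue.

teal gold pink green red blue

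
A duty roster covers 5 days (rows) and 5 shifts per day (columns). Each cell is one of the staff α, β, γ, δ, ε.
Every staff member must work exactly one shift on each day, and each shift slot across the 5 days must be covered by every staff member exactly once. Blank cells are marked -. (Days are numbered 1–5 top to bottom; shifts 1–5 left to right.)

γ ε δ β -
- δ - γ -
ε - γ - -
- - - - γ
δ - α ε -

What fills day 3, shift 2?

β

Day 1, shift 5: day 1 has {β, γ, δ, ε} and shift 5 has {γ}, leaving only α.
Day 5, shift 5: day 5 has {α, δ, ε} and shift 5 has {α, γ}, leaving only β.
Day 2, shift 5: day 2 has {γ, δ} and shift 5 has {α, β, γ}, leaving only ε.
Day 2, shift 3: day 2 has {γ, δ, ε} and shift 3 has {α, γ, δ}, leaving only β.
Day 2, shift 1: day 2 has {β, γ, δ, ε} and shift 1 has {γ, δ, ε}, leaving only α.
Day 3, shift 5: day 3 has {γ, ε} and shift 5 has {α, β, γ, ε}, leaving only δ.
Day 3, shift 4: day 3 has {γ, δ, ε} and shift 4 has {β, γ, ε}, leaving only α.
Day 3 already has {α, γ, δ, ε} and shift 2 already has {δ, ε}, so day 3, shift 2 must be β.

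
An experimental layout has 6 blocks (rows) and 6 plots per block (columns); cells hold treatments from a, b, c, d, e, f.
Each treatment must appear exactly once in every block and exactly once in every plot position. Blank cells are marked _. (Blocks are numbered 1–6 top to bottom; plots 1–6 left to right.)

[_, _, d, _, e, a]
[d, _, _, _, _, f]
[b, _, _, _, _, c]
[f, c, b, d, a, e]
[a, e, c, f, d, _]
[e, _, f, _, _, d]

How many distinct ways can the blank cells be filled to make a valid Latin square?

3

Block 1, plot 1: eliminating its block and plot leaves {c}.
Block 1, plot 2: eliminating its block and plot leaves {b, f}.
Block 1, plot 4: eliminating its block and plot leaves {b, c}.
Block 2, plot 2: eliminating its block and plot leaves {a, b}.
Block 2, plot 3: eliminating its block and plot leaves {a, e}.
Block 2, plot 4: eliminating its block and plot leaves {a, b, c, e}.
Block 2, plot 5: eliminating its block and plot leaves {b, c}.
Block 3, plot 2: eliminating its block and plot leaves {a, d, f}.
Block 3, plot 3: eliminating its block and plot leaves {a, e}.
Block 3, plot 4: eliminating its block and plot leaves {a, e}.
Block 3, plot 5: eliminating its block and plot leaves {f}.
Block 5, plot 6: eliminating its block and plot leaves {b}.
Block 6, plot 2: eliminating its block and plot leaves {a, b}.
Block 6, plot 4: eliminating its block and plot leaves {a, b, c}.
Block 6, plot 5: eliminating its block and plot leaves {b, c}.
Enumerating the assignments across these blanks that avoid any block or plot repeat gives 3 completions.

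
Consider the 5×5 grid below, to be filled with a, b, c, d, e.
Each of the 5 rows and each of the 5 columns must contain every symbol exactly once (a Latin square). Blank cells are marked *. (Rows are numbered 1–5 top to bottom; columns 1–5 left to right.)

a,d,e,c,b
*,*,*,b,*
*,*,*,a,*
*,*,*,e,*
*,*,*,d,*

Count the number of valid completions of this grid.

56

Row 2, column 1: eliminating its row and column leaves {c, d, e}.
Row 2, column 2: eliminating its row and column leaves {a, c, e}.
Row 2, column 3: eliminating its row and column leaves {a, c, d}.
Row 2, column 5: eliminating its row and column leaves {a, c, d, e}.
Row 3, column 1: eliminating its row and column leaves {b, c, d, e}.
Row 3, column 2: eliminating its row and column leaves {b, c, e}.
Row 3, column 3: eliminating its row and column leaves {b, c, d}.
Row 3, column 5: eliminating its row and column leaves {c, d, e}.
Row 4, column 1: eliminating its row and column leaves {b, c, d}.
Row 4, column 2: eliminating its row and column leaves {a, b, c}.
Row 4, column 3: eliminating its row and column leaves {a, b, c, d}.
Row 4, column 5: eliminating its row and column leaves {a, c, d}.
Row 5, column 1: eliminating its row and column leaves {b, c, e}.
Row 5, column 2: eliminating its row and column leaves {a, b, c, e}.
Row 5, column 3: eliminating its row and column leaves {a, b, c}.
Row 5, column 5: eliminating its row and column leaves {a, c, e}.
Enumerating the assignments across these blanks that avoid any row or column repeat gives 56 completions.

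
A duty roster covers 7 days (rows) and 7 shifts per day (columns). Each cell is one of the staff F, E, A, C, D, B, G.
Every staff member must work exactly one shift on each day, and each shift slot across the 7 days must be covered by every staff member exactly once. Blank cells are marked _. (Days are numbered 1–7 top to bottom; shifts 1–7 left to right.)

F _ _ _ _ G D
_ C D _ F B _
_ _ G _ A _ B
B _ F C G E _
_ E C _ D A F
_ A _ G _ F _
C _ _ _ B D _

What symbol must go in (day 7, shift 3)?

A

Day 1, shift 2: day 1 has {F, D, G} and shift 2 has {E, A, C}, leaving only B.
Day 3, shift 6: day 3 has {A, B, G} and shift 6 has {F, E, A, D, B, G}, leaving only C.
Day 4, shift 2: day 4 has {F, E, C, B, G} and shift 2 has {E, A, C, B}, leaving only D.
Day 3, shift 2: day 3 has {A, C, B, G} and shift 2 has {E, A, C, D, B}, leaving only F.
Day 4, shift 7: day 4 has {F, E, C, D, B, G} and shift 7 has {F, D, B}, leaving only A.
Day 5, shift 1: day 5 has {F, E, A, C, D} and shift 1 has {F, C, B}, leaving only G.
Day 5, shift 4: day 5 has {F, E, A, C, D, G} and shift 4 has {C, G}, leaving only B.
Day 7, shift 2: day 7 has {C, D, B} and shift 2 has {F, E, A, C, D, B}, leaving only G.
Day 7, shift 7: day 7 has {C, D, B, G} and shift 7 has {F, A, D, B}, leaving only E.
Day 7 already has {E, C, D, B, G} and shift 3 already has {F, C, D, G}, so day 7, shift 3 must be A.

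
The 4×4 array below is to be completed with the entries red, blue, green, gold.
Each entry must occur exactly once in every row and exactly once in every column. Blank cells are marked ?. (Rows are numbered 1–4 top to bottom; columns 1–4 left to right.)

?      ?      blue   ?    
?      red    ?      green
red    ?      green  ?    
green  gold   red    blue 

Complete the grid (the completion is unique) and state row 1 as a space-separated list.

gold green blue red

Row 1, column 1: row 1 has {blue} and column 1 has {red, green}, leaving only gold.
Row 1, column 2: row 1 has {blue, gold} and column 2 has {red, gold}, leaving only green.
Row 1, column 4: row 1 has {blue, green, gold} and column 4 has {blue, green}, leaving only red.
So row 1 reads: gold green blue red.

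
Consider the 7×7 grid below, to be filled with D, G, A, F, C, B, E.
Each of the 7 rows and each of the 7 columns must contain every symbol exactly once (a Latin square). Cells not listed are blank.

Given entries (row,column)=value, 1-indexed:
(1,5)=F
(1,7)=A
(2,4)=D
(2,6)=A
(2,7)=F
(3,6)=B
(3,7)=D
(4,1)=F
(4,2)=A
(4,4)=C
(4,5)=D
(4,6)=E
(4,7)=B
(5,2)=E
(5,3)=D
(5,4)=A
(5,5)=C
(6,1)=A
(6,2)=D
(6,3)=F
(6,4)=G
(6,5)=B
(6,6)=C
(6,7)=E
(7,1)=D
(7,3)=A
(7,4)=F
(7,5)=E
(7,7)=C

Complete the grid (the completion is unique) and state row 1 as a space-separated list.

Row 2, column 5: row 2 has {D, A, F} and column 5 has {D, F, C, B, E}, leaving only G.
Row 3, column 4: row 3 has {D, B} and column 4 has {D, G, A, F, C}, leaving only E.
Row 1, column 4: row 1 has {A, F} and column 4 has {D, G, A, F, C, E}, leaving only B.
Row 3, column 5: row 3 has {D, B, E} and column 5 has {D, G, F, C, B, E}, leaving only A.
Row 4, column 3: row 4 has {D, A, F, C, B, E} and column 3 has {D, A, F}, leaving only G.
Row 3, column 3: row 3 has {D, A, B, E} and column 3 has {D, G, A, F}, leaving only C.
Row 1, column 3: row 1 has {A, F, B} and column 3 has {D, G, A, F, C}, leaving only E.
Row 2, column 3: row 2 has {D, G, A, F} and column 3 has {D, G, A, F, C, E}, leaving only B.
Row 2, column 2: row 2 has {D, G, A, F, B} and column 2 has {D, A, E}, leaving only C.
Row 1, column 2: row 1 has {A, F, B, E} and column 2 has {D, A, C, E}, leaving only G.
Row 1, column 1: row 1 has {G, A, F, B, E} and column 1 has {D, A, F}, leaving only C.
Row 1, column 6: row 1 has {G, A, F, C, B, E} and column 6 has {A, C, B, E}, leaving only D.
So row 1 reads: C G E B F D A.

C G E B F D A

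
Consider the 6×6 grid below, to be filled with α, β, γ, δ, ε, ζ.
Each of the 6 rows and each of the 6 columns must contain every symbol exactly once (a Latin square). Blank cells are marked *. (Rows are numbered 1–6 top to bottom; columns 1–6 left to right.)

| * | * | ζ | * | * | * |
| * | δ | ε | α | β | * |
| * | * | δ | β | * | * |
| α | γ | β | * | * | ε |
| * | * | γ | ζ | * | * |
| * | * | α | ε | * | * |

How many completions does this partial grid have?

40

Row 1, column 1: eliminating its row and column leaves {β, γ, δ, ε}.
Row 1, column 2: eliminating its row and column leaves {α, β, ε}.
Row 1, column 4: eliminating its row and column leaves {γ, δ}.
Row 1, column 5: eliminating its row and column leaves {α, γ, δ, ε}.
Row 1, column 6: eliminating its row and column leaves {α, β, γ, δ}.
Row 2, column 1: eliminating its row and column leaves {γ, ζ}.
Row 2, column 6: eliminating its row and column leaves {γ, ζ}.
Row 3, column 1: eliminating its row and column leaves {γ, ε, ζ}.
Row 3, column 2: eliminating its row and column leaves {α, ε, ζ}.
Row 3, column 5: eliminating its row and column leaves {α, γ, ε, ζ}.
Row 3, column 6: eliminating its row and column leaves {α, γ, ζ}.
Row 4, column 4: eliminating its row and column leaves {δ}.
Row 4, column 5: eliminating its row and column leaves {δ, ζ}.
Row 5, column 1: eliminating its row and column leaves {β, δ, ε}.
Row 5, column 2: eliminating its row and column leaves {α, β, ε}.
Row 5, column 5: eliminating its row and column leaves {α, δ, ε}.
Row 5, column 6: eliminating its row and column leaves {α, β, δ}.
Row 6, column 1: eliminating its row and column leaves {β, γ, δ, ζ}.
Row 6, column 2: eliminating its row and column leaves {β, ζ}.
Row 6, column 5: eliminating its row and column leaves {γ, δ, ζ}.
Row 6, column 6: eliminating its row and column leaves {β, γ, δ, ζ}.
Enumerating the assignments across these blanks that avoid any row or column repeat gives 40 completions.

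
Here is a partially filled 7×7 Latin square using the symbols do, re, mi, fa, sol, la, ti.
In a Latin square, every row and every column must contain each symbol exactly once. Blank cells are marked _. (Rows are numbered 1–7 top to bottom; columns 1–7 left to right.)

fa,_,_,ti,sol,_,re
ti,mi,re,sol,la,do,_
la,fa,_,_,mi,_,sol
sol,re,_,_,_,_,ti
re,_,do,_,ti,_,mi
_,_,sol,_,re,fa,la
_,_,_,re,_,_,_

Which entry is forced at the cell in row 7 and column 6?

ti

Row 2, column 7: row 2 has {do, re, mi, sol, la, ti} and column 7 has {re, mi, sol, la, ti}, leaving only fa.
Row 3, column 3: row 3 has {mi, fa, sol, la} and column 3 has {do, re, sol}, leaving only ti.
Row 3, column 4: row 3 has {mi, fa, sol, la, ti} and column 4 has {re, sol, ti}, leaving only do.
Row 3, column 6: row 3 has {do, mi, fa, sol, la, ti} and column 6 has {do, fa}, leaving only re.
Row 6, column 4: row 6 has {re, fa, sol, la} and column 4 has {do, re, sol, ti}, leaving only mi.
Row 6, column 1: row 6 has {re, mi, fa, sol, la} and column 1 has {re, fa, sol, la, ti}, leaving only do.
Row 6, column 2: row 6 has {do, re, mi, fa, sol, la} and column 2 has {re, mi, fa}, leaving only ti.
Row 7, column 1: row 7 has {re} and column 1 has {do, re, fa, sol, la, ti}, leaving only mi.
Row 7, column 7: row 7 has {re, mi} and column 7 has {re, mi, fa, sol, la, ti}, leaving only do.
Row 7, column 5: row 7 has {do, re, mi} and column 5 has {re, mi, sol, la, ti}, leaving only fa.
Row 4, column 5: row 4 has {re, sol, ti} and column 5 has {re, mi, fa, sol, la, ti}, leaving only do.
Row 7, column 3: row 7 has {do, re, mi, fa} and column 3 has {do, re, sol, ti}, leaving only la.
Row 1, column 3: row 1 has {re, fa, sol, ti} and column 3 has {do, re, sol, la, ti}, leaving only mi.
Row 1, column 6: row 1 has {re, mi, fa, sol, ti} and column 6 has {do, re, fa}, leaving only la.
Row 1, column 2: row 1 has {re, mi, fa, sol, la, ti} and column 2 has {re, mi, fa, ti}, leaving only do.
Row 4, column 3: row 4 has {do, re, sol, ti} and column 3 has {do, re, mi, sol, la, ti}, leaving only fa.
Row 4, column 4: row 4 has {do, re, fa, sol, ti} and column 4 has {do, re, mi, sol, ti}, leaving only la.
Row 4, column 6: row 4 has {do, re, fa, sol, la, ti} and column 6 has {do, re, fa, la}, leaving only mi.
Row 5, column 4: row 5 has {do, re, mi, ti} and column 4 has {do, re, mi, sol, la, ti}, leaving only fa.
Row 5, column 6: row 5 has {do, re, mi, fa, ti} and column 6 has {do, re, mi, fa, la}, leaving only sol.
Row 7 already has {do, re, mi, fa, la} and column 6 already has {do, re, mi, fa, sol, la}, so row 7, column 6 must be ti.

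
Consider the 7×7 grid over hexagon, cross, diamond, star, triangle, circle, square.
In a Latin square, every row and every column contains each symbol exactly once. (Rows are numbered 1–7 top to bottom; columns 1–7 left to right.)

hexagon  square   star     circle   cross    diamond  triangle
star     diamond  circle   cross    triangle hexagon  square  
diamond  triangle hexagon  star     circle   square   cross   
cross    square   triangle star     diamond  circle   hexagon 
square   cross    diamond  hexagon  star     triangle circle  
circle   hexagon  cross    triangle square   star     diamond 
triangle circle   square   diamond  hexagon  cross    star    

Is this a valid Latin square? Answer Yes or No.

No

Every row is a permutation, but column 2 contains square twice (at rows 1 and 4).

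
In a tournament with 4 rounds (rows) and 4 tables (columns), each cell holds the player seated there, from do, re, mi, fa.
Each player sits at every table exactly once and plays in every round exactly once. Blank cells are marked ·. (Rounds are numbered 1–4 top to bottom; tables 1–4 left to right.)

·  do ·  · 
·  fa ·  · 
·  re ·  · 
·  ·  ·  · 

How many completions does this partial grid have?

Round 1, table 1: eliminating its round and table leaves {re, mi, fa}.
Round 1, table 3: eliminating its round and table leaves {re, mi, fa}.
Round 1, table 4: eliminating its round and table leaves {re, mi, fa}.
Round 2, table 1: eliminating its round and table leaves {do, re, mi}.
Round 2, table 3: eliminating its round and table leaves {do, re, mi}.
Round 2, table 4: eliminating its round and table leaves {do, re, mi}.
Round 3, table 1: eliminating its round and table leaves {do, mi, fa}.
Round 3, table 3: eliminating its round and table leaves {do, mi, fa}.
Round 3, table 4: eliminating its round and table leaves {do, mi, fa}.
Round 4, table 1: eliminating its round and table leaves {do, re, mi, fa}.
Round 4, table 2: eliminating its round and table leaves {mi}.
Round 4, table 3: eliminating its round and table leaves {do, re, mi, fa}.
Round 4, table 4: eliminating its round and table leaves {do, re, mi, fa}.
Enumerating the assignments across these blanks that avoid any round or table repeat gives 24 completions.

24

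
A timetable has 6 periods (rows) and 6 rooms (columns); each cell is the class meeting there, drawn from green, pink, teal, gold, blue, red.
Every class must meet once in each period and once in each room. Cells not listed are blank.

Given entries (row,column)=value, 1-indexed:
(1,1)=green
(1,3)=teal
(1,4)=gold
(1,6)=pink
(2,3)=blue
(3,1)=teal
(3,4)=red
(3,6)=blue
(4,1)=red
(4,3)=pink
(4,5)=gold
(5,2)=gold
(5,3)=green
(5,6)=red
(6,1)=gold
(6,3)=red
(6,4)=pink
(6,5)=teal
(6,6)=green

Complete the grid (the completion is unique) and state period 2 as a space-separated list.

pink teal blue green red gold

Period 2, room 1: period 2 has {blue} and room 1 has {green, teal, gold, red}, leaving only pink.
Period 3, room 3: period 3 has {teal, blue, red} and room 3 has {green, pink, teal, blue, red}, leaving only gold.
Period 4, room 6: period 4 has {pink, gold, red} and room 6 has {green, pink, blue, red}, leaving only teal.
Period 2, room 6: period 2 has {pink, blue} and room 6 has {green, pink, teal, blue, red}, leaving only gold.
Period 5, room 1: period 5 has {green, gold, red} and room 1 has {green, pink, teal, gold, red}, leaving only blue.
Period 5, room 4: period 5 has {green, gold, blue, red} and room 4 has {pink, gold, red}, leaving only teal.
Period 2, room 4: period 2 has {pink, gold, blue} and room 4 has {pink, teal, gold, red}, leaving only green.
Period 2, room 5: period 2 has {green, pink, gold, blue} and room 5 has {teal, gold}, leaving only red.
Period 2, room 2: period 2 has {green, pink, gold, blue, red} and room 2 has {gold}, leaving only teal.
So period 2 reads: pink teal blue green red gold.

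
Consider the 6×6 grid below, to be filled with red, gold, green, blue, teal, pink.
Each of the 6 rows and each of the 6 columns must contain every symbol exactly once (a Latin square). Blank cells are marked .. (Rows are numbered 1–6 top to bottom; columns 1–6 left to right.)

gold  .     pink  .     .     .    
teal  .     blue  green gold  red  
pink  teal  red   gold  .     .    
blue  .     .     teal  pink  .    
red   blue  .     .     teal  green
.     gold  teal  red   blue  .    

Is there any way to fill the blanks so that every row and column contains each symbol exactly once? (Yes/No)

Yes

No row or column among the givens repeats a symbol, and propagating forced cells runs into no contradiction.
One valid completion exists (for instance, gold green pink blue red teal / teal pink blue green gold red / pink teal red gold green blue / blue red green teal pink gold / red blue gold pink teal green / green gold teal red blue pink).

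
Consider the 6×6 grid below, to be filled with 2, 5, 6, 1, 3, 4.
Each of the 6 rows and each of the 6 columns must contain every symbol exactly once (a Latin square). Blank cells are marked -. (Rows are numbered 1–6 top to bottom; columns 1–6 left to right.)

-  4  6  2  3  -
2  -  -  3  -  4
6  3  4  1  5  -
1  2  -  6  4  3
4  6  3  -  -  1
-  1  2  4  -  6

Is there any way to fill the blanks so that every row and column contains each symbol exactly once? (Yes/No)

No

Row 6, column 5: row 6 together with column 5 already contain {2, 5, 6, 1, 3, 4} — every symbol — so nothing can go there. The grid has no valid completion.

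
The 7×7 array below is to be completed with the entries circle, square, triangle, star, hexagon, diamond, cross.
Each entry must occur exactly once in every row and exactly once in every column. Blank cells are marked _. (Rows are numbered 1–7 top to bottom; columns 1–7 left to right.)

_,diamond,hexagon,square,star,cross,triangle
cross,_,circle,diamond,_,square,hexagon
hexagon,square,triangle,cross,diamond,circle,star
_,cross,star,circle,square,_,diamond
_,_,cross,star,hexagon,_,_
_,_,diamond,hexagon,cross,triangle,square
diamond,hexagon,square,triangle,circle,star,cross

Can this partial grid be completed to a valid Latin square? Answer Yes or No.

No row or column among the givens repeats a symbol, and propagating forced cells runs into no contradiction.
One valid completion exists (for instance, circle diamond hexagon square star cross triangle / cross star circle diamond triangle square hexagon / hexagon square triangle cross diamond circle star / triangle cross star circle square hexagon diamond / square triangle cross star hexagon diamond circle / star circle diamond hexagon cross triangle square / diamond hexagon square triangle circle star cross).

Yes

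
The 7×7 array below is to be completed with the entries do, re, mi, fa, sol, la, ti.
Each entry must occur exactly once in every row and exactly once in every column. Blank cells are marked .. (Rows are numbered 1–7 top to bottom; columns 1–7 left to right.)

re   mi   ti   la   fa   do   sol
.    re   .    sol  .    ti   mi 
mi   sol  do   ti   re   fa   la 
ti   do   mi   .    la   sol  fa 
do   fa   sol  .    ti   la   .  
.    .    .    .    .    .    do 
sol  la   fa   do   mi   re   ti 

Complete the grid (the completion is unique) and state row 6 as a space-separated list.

la ti re fa sol mi do

Row 6, column 2: row 6 has {do} and column 2 has {do, re, mi, fa, sol, la}, leaving only ti.
Row 6, column 5: row 6 has {do, ti} and column 5 has {re, mi, fa, la, ti}, leaving only sol.
Row 6, column 6: row 6 has {do, sol, ti} and column 6 has {do, re, fa, sol, la, ti}, leaving only mi.
Row 2, column 3: row 2 has {re, mi, sol, ti} and column 3 has {do, mi, fa, sol, ti}, leaving only la.
Row 6, column 3: row 6 has {do, mi, sol, ti} and column 3 has {do, mi, fa, sol, la, ti}, leaving only re.
Row 6, column 4: row 6 has {do, re, mi, sol, ti} and column 4 has {do, sol, la, ti}, leaving only fa.
Row 6, column 1: row 6 has {do, re, mi, fa, sol, ti} and column 1 has {do, re, mi, sol, ti}, leaving only la.
So row 6 reads: la ti re fa sol mi do.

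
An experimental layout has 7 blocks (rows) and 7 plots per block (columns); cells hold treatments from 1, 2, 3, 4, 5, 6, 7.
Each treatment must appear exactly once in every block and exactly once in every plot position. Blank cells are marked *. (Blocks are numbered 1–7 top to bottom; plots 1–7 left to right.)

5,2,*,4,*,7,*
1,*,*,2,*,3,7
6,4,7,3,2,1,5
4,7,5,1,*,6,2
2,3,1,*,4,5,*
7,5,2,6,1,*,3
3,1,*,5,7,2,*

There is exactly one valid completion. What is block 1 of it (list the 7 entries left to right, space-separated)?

Block 2, plot 2: block 2 has {1, 2, 3, 7} and plot 2 has {1, 2, 3, 4, 5, 7}, leaving only 6.
Block 2, plot 3: block 2 has {1, 2, 3, 6, 7} and plot 3 has {1, 2, 5, 7}, leaving only 4.
Block 2, plot 5: block 2 has {1, 2, 3, 4, 6, 7} and plot 5 has {1, 2, 4, 7}, leaving only 5.
Block 4, plot 5: block 4 has {1, 2, 4, 5, 6, 7} and plot 5 has {1, 2, 4, 5, 7}, leaving only 3.
Block 1, plot 5: block 1 has {2, 4, 5, 7} and plot 5 has {1, 2, 3, 4, 5, 7}, leaving only 6.
Block 1, plot 3: block 1 has {2, 4, 5, 6, 7} and plot 3 has {1, 2, 4, 5, 7}, leaving only 3.
Block 1, plot 7: block 1 has {2, 3, 4, 5, 6, 7} and plot 7 has {2, 3, 5, 7}, leaving only 1.
So block 1 reads: 5 2 3 4 6 7 1.

5 2 3 4 6 7 1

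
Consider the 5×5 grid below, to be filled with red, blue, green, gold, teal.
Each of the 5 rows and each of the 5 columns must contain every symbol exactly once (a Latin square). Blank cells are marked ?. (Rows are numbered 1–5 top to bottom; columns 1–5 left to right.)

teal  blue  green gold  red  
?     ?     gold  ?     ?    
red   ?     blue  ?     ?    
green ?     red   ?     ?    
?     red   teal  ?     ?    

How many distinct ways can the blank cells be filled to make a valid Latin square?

Row 2, column 1: eliminating its row and column leaves {blue}.
Row 2, column 2: eliminating its row and column leaves {green, teal}.
Row 2, column 4: eliminating its row and column leaves {red, blue, green, teal}.
Row 2, column 5: eliminating its row and column leaves {blue, green, teal}.
Row 3, column 2: eliminating its row and column leaves {green, gold, teal}.
Row 3, column 4: eliminating its row and column leaves {green, teal}.
Row 3, column 5: eliminating its row and column leaves {green, gold, teal}.
Row 4, column 2: eliminating its row and column leaves {gold, teal}.
Row 4, column 4: eliminating its row and column leaves {blue, teal}.
Row 4, column 5: eliminating its row and column leaves {blue, gold, teal}.
Row 5, column 1: eliminating its row and column leaves {blue, gold}.
Row 5, column 4: eliminating its row and column leaves {blue, green}.
Row 5, column 5: eliminating its row and column leaves {blue, green, gold}.
Enumerating the assignments across these blanks that avoid any row or column repeat gives 3 completions.

3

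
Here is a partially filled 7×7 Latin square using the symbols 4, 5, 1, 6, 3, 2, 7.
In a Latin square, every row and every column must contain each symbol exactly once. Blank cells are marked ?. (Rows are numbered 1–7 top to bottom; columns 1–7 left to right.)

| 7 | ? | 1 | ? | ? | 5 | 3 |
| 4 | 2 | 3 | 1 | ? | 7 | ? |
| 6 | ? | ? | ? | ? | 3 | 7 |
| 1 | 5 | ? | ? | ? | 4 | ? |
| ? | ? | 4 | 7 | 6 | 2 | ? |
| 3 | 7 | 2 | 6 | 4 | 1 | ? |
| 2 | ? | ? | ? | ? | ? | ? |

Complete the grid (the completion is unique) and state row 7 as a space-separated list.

2 1 7 5 3 6 4

Row 7, column 6: row 7 has {2} and column 6 has {4, 5, 1, 3, 2, 7}, leaving only 6.
Row 1, column 5: row 1 has {5, 1, 3, 7} and column 5 has {4, 6}, leaving only 2.
Row 1, column 4: row 1 has {5, 1, 3, 2, 7} and column 4 has {1, 6, 7}, leaving only 4.
Row 1, column 2: row 1 has {4, 5, 1, 3, 2, 7} and column 2 has {5, 2, 7}, leaving only 6.
Row 2, column 5: row 2 has {4, 1, 3, 2, 7} and column 5 has {4, 6, 2}, leaving only 5.
Row 2, column 7: row 2 has {4, 5, 1, 3, 2, 7} and column 7 has {3, 7}, leaving only 6.
Row 3, column 3: row 3 has {6, 3, 7} and column 3 has {4, 1, 3, 2}, leaving only 5.
Row 7, column 3: row 7 has {6, 2} and column 3 has {4, 5, 1, 3, 2}, leaving only 7.
Row 3, column 4: row 3 has {5, 6, 3, 7} and column 4 has {4, 1, 6, 7}, leaving only 2.
Row 3, column 5: row 3 has {5, 6, 3, 2, 7} and column 5 has {4, 5, 6, 2}, leaving only 1.
Row 7, column 5: row 7 has {6, 2, 7} and column 5 has {4, 5, 1, 6, 2}, leaving only 3.
Row 7, column 4: row 7 has {6, 3, 2, 7} and column 4 has {4, 1, 6, 2, 7}, leaving only 5.
Row 3, column 2: row 3 has {5, 1, 6, 3, 2, 7} and column 2 has {5, 6, 2, 7}, leaving only 4.
Row 7, column 2: row 7 has {5, 6, 3, 2, 7} and column 2 has {4, 5, 6, 2, 7}, leaving only 1.
Row 7, column 7: row 7 has {5, 1, 6, 3, 2, 7} and column 7 has {6, 3, 7}, leaving only 4.
So row 7 reads: 2 1 7 5 3 6 4.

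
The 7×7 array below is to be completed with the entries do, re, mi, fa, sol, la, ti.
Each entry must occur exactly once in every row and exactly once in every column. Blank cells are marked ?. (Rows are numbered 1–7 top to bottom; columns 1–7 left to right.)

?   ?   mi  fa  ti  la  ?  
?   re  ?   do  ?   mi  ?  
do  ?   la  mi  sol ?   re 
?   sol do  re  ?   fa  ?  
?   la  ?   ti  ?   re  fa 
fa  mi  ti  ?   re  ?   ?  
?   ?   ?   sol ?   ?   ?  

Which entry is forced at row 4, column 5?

Row 1, column 2: row 1 has {mi, fa, la, ti} and column 2 has {re, mi, sol, la}, leaving only do.
Row 1, column 7: row 1 has {do, mi, fa, la, ti} and column 7 has {re, fa}, leaving only sol.
Row 1, column 1: row 1 has {do, mi, fa, sol, la, ti} and column 1 has {do, fa}, leaving only re.
Row 3, column 6: row 3 has {do, re, mi, sol, la} and column 6 has {re, mi, fa, la}, leaving only ti.
Row 3, column 2: row 3 has {do, re, mi, sol, la, ti} and column 2 has {do, re, mi, sol, la}, leaving only fa.
Row 5, column 3: row 5 has {re, fa, la, ti} and column 3 has {do, mi, la, ti}, leaving only sol.
Row 2, column 3: row 2 has {do, re, mi} and column 3 has {do, mi, sol, la, ti}, leaving only fa.
Row 2, column 5: row 2 has {do, re, mi, fa} and column 5 has {re, sol, ti}, leaving only la.
Row 4 already has {do, re, fa, sol} and column 5 already has {re, sol, la, ti}, so row 4, column 5 must be mi.

mi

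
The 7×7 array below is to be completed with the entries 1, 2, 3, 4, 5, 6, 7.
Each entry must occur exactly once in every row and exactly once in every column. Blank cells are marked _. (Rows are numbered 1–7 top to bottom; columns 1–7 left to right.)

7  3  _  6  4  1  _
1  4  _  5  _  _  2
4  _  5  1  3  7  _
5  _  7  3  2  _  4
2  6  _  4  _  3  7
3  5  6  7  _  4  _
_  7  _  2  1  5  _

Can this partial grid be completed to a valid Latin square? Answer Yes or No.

Row 6, column 5: row 6 together with column 5 already contain {1, 2, 3, 4, 5, 6, 7} — every symbol — so nothing can go there. The grid has no valid completion.

No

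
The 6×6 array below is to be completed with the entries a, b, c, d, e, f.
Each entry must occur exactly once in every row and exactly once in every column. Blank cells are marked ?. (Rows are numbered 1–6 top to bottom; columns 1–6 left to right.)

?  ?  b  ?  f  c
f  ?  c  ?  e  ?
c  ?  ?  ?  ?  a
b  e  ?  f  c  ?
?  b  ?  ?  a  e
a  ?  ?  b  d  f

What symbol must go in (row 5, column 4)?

c

Row 3, column 5: row 3 has {a, c} and column 5 has {a, c, d, e, f}, leaving only b.
Row 4, column 6: row 4 has {b, c, e, f} and column 6 has {a, c, e, f}, leaving only d.
Row 2, column 6: row 2 has {c, e, f} and column 6 has {a, c, d, e, f}, leaving only b.
Row 4, column 3: row 4 has {b, c, d, e, f} and column 3 has {b, c}, leaving only a.
Row 5, column 1: row 5 has {a, b, e} and column 1 has {a, b, c, f}, leaving only d.
Row 5 already has {a, b, d, e} and column 4 already has {b, f}, so row 5, column 4 must be c.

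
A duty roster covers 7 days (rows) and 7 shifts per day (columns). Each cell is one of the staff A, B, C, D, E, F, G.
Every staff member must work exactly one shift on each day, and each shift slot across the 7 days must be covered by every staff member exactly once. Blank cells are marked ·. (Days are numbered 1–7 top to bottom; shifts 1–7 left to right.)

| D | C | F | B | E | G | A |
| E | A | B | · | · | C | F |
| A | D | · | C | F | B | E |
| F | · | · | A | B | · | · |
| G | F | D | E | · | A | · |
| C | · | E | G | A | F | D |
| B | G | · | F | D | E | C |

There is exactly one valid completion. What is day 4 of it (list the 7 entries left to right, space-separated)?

Day 4, shift 2: day 4 has {A, B, F} and shift 2 has {A, C, D, F, G}, leaving only E.
Day 4, shift 6: day 4 has {A, B, E, F} and shift 6 has {A, B, C, E, F, G}, leaving only D.
Day 4, shift 7: day 4 has {A, B, D, E, F} and shift 7 has {A, C, D, E, F}, leaving only G.
Day 4, shift 3: day 4 has {A, B, D, E, F, G} and shift 3 has {B, D, E, F}, leaving only C.
So day 4 reads: F E C A B D G.

F E C A B D G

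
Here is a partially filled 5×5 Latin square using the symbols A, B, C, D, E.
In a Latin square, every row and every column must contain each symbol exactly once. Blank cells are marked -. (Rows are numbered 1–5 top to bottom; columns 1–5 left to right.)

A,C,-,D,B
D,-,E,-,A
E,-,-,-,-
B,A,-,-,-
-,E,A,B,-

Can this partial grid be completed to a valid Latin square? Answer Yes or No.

Row 1, column 3: row 1 together with column 3 already contain {A, B, C, D, E} — every symbol — so nothing can go there. The grid has no valid completion.

No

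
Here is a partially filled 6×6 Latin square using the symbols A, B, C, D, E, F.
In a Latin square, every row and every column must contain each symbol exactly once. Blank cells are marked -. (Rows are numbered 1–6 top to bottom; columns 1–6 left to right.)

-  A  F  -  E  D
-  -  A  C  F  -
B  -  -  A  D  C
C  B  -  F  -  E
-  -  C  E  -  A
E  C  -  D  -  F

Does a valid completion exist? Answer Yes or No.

Row 1, column 1: row 1 together with column 1 already contain {A, B, C, D, E, F} — every symbol — so nothing can go there. The grid has no valid completion.

No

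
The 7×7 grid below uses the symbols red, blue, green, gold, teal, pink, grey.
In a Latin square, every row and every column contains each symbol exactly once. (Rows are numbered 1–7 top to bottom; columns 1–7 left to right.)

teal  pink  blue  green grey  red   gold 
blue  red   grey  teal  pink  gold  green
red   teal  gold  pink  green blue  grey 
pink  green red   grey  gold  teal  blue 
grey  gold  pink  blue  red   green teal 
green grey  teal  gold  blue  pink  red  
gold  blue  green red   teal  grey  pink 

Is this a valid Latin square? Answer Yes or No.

Each row is a permutation of the 7 symbols, and so is each column.

Yes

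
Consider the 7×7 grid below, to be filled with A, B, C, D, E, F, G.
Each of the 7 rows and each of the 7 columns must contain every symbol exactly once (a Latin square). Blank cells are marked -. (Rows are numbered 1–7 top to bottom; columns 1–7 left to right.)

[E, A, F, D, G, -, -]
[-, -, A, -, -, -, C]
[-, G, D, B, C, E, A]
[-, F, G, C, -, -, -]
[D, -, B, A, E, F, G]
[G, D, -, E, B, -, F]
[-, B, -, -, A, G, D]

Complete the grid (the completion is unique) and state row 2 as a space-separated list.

B E A G F D C

Row 2, column 2: row 2 has {A, C} and column 2 has {A, B, D, F, G}, leaving only E.
Row 1, column 7: row 1 has {A, D, E, F, G} and column 7 has {A, C, D, F, G}, leaving only B.
Row 1, column 6: row 1 has {A, B, D, E, F, G} and column 6 has {E, F, G}, leaving only C.
Row 3, column 1: row 3 has {A, B, C, D, E, G} and column 1 has {D, E, G}, leaving only F.
Row 2, column 1: row 2 has {A, C, E} and column 1 has {D, E, F, G}, leaving only B.
Row 2, column 6: row 2 has {A, B, C, E} and column 6 has {C, E, F, G}, leaving only D.
Row 2, column 5: row 2 has {A, B, C, D, E} and column 5 has {A, B, C, E, G}, leaving only F.
Row 2, column 4: row 2 has {A, B, C, D, E, F} and column 4 has {A, B, C, D, E}, leaving only G.
So row 2 reads: B E A G F D C.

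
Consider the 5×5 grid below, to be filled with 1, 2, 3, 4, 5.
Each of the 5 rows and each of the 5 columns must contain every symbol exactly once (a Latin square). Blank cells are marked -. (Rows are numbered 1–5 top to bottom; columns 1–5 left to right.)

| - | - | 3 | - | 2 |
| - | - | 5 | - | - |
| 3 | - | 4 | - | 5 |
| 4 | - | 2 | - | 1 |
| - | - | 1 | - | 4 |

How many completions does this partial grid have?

6

Row 1, column 1: eliminating its row and column leaves {1, 5}.
Row 1, column 2: eliminating its row and column leaves {1, 4, 5}.
Row 1, column 4: eliminating its row and column leaves {1, 4, 5}.
Row 2, column 1: eliminating its row and column leaves {1, 2}.
Row 2, column 2: eliminating its row and column leaves {1, 2, 3, 4}.
Row 2, column 4: eliminating its row and column leaves {1, 2, 3, 4}.
Row 2, column 5: eliminating its row and column leaves {3}.
Row 3, column 2: eliminating its row and column leaves {1, 2}.
Row 3, column 4: eliminating its row and column leaves {1, 2}.
Row 4, column 2: eliminating its row and column leaves {3, 5}.
Row 4, column 4: eliminating its row and column leaves {3, 5}.
Row 5, column 1: eliminating its row and column leaves {2, 5}.
Row 5, column 2: eliminating its row and column leaves {2, 3, 5}.
Row 5, column 4: eliminating its row and column leaves {2, 3, 5}.
Enumerating the assignments across these blanks that avoid any row or column repeat gives 6 completions.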